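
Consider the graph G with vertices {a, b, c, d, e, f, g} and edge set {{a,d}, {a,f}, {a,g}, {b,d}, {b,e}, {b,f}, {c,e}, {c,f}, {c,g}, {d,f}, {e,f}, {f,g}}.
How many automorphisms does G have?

Vertex f is the unique vertex of degree 6; the remaining 6 vertices each have degree 3 and induce a cycle, so G is the wheel on 7 vertices with hub f. With the hub fixed, the remaining symmetry is that of the rim cycle C_6, giving the dihedral group D_6.

12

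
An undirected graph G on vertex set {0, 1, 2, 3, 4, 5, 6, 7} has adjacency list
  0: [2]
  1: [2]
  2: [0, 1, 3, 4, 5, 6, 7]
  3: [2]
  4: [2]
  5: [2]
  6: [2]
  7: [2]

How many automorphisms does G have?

Vertex 2 has degree 7 and every other vertex has degree 1, so G is the star K_{1,7} with centre 2. The 7 leaves are pairwise interchangeable while the centre is fixed, giving Aut(G) = S_7.

5040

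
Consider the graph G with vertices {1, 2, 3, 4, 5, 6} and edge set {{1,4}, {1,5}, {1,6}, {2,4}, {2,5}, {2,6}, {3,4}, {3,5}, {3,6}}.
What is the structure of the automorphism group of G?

(S_3 × S_3) ⋊ Z_2

G is 3-regular and bipartite with parts {4, 5, 6} and {1, 2, 3} (each part is independent and every cross-pair is an edge), so G = K_{3,3}. Aut(K_{3,3}) is the wreath product S_3 ≀ Z_2: permute within each part, then optionally swap the parts; |Aut| = 2·(3!)² = 72.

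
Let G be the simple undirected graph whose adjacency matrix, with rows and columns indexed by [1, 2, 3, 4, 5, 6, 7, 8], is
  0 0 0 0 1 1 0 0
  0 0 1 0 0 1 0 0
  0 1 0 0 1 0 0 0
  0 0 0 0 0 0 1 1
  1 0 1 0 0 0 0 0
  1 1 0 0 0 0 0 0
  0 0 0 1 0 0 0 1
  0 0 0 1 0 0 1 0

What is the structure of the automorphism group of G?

G has two connected components, {1, 2, 3, 5, 6} and {4, 7, 8}; each is 2-regular, so G = C_5 ⊔ C_3. No automorphism exchanges components of different sizes, hence Aut(G) is the direct product D_3 × D_5, order 60.

D_3 × D_5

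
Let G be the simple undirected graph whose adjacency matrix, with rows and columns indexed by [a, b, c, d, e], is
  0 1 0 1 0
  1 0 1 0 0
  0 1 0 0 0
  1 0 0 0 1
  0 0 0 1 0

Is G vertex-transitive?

Automorphisms preserve degree, but G has vertices of degree 1 and vertices of degree 2; no automorphism maps one to the other, so G is not vertex-transitive.

No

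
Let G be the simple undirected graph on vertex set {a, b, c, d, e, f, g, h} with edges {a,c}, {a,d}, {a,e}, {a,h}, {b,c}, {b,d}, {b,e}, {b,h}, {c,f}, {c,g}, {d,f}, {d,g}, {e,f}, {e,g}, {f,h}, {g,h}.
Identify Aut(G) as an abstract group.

(S_4 × S_4) ⋊ Z_2

G is 4-regular and bipartite with parts {c, d, e, h} and {a, b, f, g} (each part is independent and every cross-pair is an edge), so G = K_{4,4}. Aut(K_{4,4}) is the wreath product S_4 ≀ Z_2: permute within each part, then optionally swap the parts; |Aut| = 2·(4!)² = 1152.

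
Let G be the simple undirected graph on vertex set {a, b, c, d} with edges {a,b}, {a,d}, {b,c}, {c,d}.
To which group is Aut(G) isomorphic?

G is 2-regular and bipartite on 2^2 = 4 vertices with girth 4; it is the hypercube graph Q_2. Aut(Q_2) consists of the signed permutations of the 2 coordinate axes: 2! permutations times 2^2 sign flips, so |Aut| = 2^2·2! = 8.

the dihedral group of order 8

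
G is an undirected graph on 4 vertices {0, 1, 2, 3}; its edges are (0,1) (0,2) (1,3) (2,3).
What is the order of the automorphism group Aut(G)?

8

Every vertex has degree 2 and the graph is connected, so G is the 4-cycle C_4. The automorphisms of the 4-cycle are exactly the symmetries of a regular 4-gon: the dihedral group D_4, |D_4| = 8.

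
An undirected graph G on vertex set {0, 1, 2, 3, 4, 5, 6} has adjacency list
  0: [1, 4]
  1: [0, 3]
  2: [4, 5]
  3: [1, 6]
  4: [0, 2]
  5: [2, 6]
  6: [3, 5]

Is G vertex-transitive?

G is 2-regular and connected on 7 vertices, i.e. the cycle C_7. The automorphisms of the 7-cycle are exactly the symmetries of a regular 7-gon: the dihedral group D_7, |D_7| = 14. This group acts transitively on the 7 vertices.

Yes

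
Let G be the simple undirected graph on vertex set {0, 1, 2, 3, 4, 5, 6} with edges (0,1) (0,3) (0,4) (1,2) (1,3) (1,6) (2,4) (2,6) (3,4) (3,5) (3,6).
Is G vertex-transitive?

Vertex 1 is the only vertex of degree 4, so every automorphism fixes it; G is not vertex-transitive.

No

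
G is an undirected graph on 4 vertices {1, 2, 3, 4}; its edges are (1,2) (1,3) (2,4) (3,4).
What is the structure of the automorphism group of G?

Z_2^2 ⋊ S_2

G is 2-regular and bipartite on 2^2 = 4 vertices with girth 4; it is the hypercube graph Q_2. The symmetry group of the 2-cube is the hyperoctahedral group B_2 = Z_2 ≀ S_2, of order 2^2·2! = 8.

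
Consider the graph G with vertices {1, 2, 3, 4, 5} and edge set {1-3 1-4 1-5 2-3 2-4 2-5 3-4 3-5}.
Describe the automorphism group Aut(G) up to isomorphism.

D_4

Vertex 3 is the unique vertex of degree 4; the remaining 4 vertices each have degree 3 and induce a cycle, so G is the wheel on 5 vertices with hub 3. With the hub fixed, the remaining symmetry is that of the rim cycle C_4, giving the dihedral group D_4.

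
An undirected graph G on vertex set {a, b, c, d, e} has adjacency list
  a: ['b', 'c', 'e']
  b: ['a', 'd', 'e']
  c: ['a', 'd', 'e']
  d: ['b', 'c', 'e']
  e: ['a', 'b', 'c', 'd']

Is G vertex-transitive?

No

Vertex e is the only vertex of degree 4, so every automorphism fixes it; G is not vertex-transitive.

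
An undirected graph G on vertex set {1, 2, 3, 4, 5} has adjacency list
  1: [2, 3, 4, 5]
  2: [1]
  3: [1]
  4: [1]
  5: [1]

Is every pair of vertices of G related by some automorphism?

Vertex 1 is the only vertex of degree 4, so every automorphism fixes it; G is not vertex-transitive.

No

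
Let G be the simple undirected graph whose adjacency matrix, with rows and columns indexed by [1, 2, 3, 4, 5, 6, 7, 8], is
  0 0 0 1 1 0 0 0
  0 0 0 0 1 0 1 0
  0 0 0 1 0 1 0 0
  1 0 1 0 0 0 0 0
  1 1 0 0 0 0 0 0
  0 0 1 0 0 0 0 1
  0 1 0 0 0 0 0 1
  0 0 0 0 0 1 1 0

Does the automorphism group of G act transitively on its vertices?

Yes

G is 2-regular and connected on 8 vertices, i.e. the cycle C_8. C_8 has 8 rotations and 8 reflections, so Aut(C_8) ≅ D_8 of order 16. Under this action every vertex can be carried to every other, so G is vertex-transitive.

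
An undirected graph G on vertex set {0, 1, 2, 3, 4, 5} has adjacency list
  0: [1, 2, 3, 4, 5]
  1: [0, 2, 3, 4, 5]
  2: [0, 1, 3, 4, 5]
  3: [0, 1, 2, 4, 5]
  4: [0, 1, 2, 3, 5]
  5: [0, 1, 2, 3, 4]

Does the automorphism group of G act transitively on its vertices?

Every vertex has degree 5, so G is the complete graph K_6. Any permutation of the 6 vertices preserves K_6, so Aut(K_6) = S_6 of order 6! = 720. Under this action every vertex can be carried to every other, so G is vertex-transitive.

Yes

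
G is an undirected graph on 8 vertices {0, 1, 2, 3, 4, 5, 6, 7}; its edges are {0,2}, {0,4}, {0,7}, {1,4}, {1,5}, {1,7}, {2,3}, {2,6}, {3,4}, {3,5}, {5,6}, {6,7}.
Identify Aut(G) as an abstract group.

the hyperoctahedral group B_3

G is 3-regular and bipartite on 2^3 = 8 vertices with girth 4; it is the hypercube graph Q_3. The symmetry group of the 3-cube is the hyperoctahedral group B_3 = Z_2 ≀ S_3, of order 2^3·3! = 48.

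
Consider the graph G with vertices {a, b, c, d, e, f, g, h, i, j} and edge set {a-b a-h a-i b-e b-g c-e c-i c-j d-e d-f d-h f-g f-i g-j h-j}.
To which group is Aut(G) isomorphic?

G is 3-regular on 10 vertices with no triangles and no 4-cycles (girth 5): this is the Petersen graph. It is a classical fact that the Petersen graph has automorphism group S_5 (order 120), arising from its description as the Kneser graph K(5,2).

S_5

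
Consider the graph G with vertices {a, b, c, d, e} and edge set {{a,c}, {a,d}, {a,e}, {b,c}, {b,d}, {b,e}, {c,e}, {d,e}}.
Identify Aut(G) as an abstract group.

Vertex e is the unique vertex of degree 4; the remaining 4 vertices each have degree 3 and induce a cycle, so G is the wheel on 5 vertices with hub e. Every automorphism fixes the hub and acts on the rim 4-cycle, so Aut(G) ≅ Aut(C_4) = D_4 of order 8.

D_4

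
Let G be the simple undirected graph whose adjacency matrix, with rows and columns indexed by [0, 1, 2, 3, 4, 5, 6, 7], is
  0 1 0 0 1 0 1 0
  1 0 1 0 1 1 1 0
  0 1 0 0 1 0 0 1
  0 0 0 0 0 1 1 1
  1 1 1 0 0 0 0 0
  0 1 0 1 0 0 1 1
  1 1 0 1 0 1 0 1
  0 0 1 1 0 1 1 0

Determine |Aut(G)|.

1

Degrees alone do not determine every vertex (e.g. 0 and 2 both have degree 3), but their neighbour-degree multisets differ: N(0) has degrees [3, 5, 5] while N(2) has degrees [3, 4, 5]. Repeating this refinement separates all vertices, so the only automorphism is the identity.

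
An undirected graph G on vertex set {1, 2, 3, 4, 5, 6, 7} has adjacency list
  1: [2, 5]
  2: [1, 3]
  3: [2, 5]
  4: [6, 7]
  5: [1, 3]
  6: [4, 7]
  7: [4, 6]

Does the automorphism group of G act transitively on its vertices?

G has two connected components, {1, 2, 3, 5} and {4, 6, 7}; each is 2-regular, so G = C_4 ⊔ C_3. The orbit of 1 under Aut(G) is {1, 2, 3, 5}, which does not contain 4, so G is not vertex-transitive.

No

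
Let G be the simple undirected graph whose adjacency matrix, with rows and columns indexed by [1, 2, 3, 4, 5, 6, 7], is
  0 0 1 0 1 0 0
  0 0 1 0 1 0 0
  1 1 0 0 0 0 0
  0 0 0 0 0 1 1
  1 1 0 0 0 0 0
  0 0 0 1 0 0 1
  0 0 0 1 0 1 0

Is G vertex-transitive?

G has two connected components, {1, 2, 3, 5} and {4, 6, 7}; each is 2-regular, so G = C_4 ⊔ C_3. The orbit of 1 under Aut(G) is {1, 2, 3, 5}, which does not contain 4, so G is not vertex-transitive.

No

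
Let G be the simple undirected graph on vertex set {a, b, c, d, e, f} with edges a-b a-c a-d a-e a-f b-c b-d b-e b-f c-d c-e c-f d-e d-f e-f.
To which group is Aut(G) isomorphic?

Every vertex has degree 5, so G is the complete graph K_6. Any permutation of the 6 vertices preserves K_6, so Aut(K_6) = S_6 of order 6! = 720.

the symmetric group on 6 letters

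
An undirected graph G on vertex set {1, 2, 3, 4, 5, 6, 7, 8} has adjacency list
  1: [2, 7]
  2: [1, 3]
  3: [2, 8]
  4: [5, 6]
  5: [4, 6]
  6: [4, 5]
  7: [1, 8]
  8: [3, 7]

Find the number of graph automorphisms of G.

60

G has two connected components, {1, 2, 3, 7, 8} and {4, 5, 6}; each is 2-regular, so G = C_5 ⊔ C_3. The components are non-isomorphic (different sizes), so Aut(G) = Aut(C_5) × Aut(C_3) = D_5 × D_3 of order 10·6 = 60.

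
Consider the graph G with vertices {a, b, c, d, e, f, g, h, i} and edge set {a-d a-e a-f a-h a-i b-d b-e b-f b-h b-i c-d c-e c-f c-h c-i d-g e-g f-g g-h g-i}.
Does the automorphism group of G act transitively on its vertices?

No

Automorphisms preserve degree, but G has vertices of degree 4 and vertices of degree 5; no automorphism maps one to the other, so G is not vertex-transitive.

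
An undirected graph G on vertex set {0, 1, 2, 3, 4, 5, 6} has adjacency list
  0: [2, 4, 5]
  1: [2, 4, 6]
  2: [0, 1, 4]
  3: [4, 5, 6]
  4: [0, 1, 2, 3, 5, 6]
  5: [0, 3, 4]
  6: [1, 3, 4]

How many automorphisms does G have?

12

Vertex 4 is the unique vertex of degree 6; the remaining 6 vertices each have degree 3 and induce a cycle, so G is the wheel on 7 vertices with hub 4. With the hub fixed, the remaining symmetry is that of the rim cycle C_6, giving the dihedral group D_6.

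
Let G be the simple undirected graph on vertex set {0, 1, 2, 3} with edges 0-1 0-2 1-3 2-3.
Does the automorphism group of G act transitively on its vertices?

Yes

G is 2-regular and bipartite on 2^2 = 4 vertices with girth 4; it is the hypercube graph Q_2. The symmetry group of the 2-cube is the hyperoctahedral group B_2 = Z_2 ≀ S_2, of order 2^2·2! = 8. Under this action every vertex can be carried to every other, so G is vertex-transitive.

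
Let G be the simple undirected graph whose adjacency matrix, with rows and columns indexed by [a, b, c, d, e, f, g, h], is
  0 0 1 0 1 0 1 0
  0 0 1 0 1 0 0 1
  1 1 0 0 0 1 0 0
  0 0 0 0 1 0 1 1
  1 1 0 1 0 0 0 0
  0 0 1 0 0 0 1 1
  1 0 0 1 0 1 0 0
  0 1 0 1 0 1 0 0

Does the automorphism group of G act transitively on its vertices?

Yes

G is 3-regular and bipartite on 2^3 = 8 vertices with girth 4; it is the hypercube graph Q_3. Aut(Q_3) consists of the signed permutations of the 3 coordinate axes: 3! permutations times 2^3 sign flips, so |Aut| = 2^3·3! = 48. Under this action every vertex can be carried to every other, so G is vertex-transitive.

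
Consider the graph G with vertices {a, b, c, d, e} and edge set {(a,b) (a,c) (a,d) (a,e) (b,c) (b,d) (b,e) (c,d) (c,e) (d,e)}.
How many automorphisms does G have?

120

Every vertex has degree 4, so G is the complete graph K_5. Any permutation of the 5 vertices preserves K_5, so Aut(K_5) = S_5 of order 5! = 120.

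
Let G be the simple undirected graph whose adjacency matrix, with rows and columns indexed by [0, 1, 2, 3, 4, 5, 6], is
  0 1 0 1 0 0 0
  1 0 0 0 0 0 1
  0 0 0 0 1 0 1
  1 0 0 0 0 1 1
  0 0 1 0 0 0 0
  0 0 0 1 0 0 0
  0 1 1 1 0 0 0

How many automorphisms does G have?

1

The degree sequence is [2, 2, 2, 3, 1, 1, 3]. Checking the degree-preserving permutations of the vertex set shows that none except the identity preserves every edge, so Aut(G) is trivial.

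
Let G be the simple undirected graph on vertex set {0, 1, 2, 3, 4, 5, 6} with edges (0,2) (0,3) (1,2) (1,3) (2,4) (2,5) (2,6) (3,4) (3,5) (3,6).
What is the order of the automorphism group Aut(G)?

240

The vertices split by degree into {2, 3} (degree 5) and {0, 1, 4, 5, 6} (degree 2); every edge runs between the two parts, so G is the complete bipartite graph K_{2,5}. Automorphisms preserve the bipartition setwise (since the parts differ in size) and act as S_5 × S_2 within it; |Aut| = 240.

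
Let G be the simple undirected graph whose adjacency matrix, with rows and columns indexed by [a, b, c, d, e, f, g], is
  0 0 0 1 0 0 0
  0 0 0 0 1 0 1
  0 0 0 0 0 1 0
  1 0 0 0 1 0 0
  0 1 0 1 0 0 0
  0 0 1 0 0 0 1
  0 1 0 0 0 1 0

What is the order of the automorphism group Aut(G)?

2

The degree sequence is [1, 2, 1, 2, 2, 2, 2]; the two degree-1 vertices a and c are the ends of a path, so G = P_7. A path has exactly one nontrivial symmetry — reversal — giving Aut(G) of order 2.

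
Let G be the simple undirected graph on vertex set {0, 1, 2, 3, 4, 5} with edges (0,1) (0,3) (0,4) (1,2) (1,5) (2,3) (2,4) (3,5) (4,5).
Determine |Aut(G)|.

72

G is 3-regular and bipartite with parts {0, 2, 5} and {1, 3, 4} (each part is independent and every cross-pair is an edge), so G = K_{3,3}. Aut(K_{3,3}) is the wreath product S_3 ≀ Z_2: permute within each part, then optionally swap the parts; |Aut| = 2·(3!)² = 72.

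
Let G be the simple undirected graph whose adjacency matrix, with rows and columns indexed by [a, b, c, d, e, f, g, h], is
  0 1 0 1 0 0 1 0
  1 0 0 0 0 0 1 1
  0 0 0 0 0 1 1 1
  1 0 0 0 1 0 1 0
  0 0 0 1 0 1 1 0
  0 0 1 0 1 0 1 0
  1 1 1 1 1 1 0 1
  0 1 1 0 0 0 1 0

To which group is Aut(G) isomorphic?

the dihedral group of order 14

Vertex g is the unique vertex of degree 7; the remaining 7 vertices each have degree 3 and induce a cycle, so G is the wheel on 8 vertices with hub g. Every automorphism fixes the hub and acts on the rim 7-cycle, so Aut(G) ≅ Aut(C_7) = D_7 of order 14.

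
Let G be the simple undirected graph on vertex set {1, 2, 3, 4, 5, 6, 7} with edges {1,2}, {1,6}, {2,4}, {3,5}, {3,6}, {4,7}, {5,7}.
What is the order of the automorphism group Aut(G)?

14

G is 2-regular and connected on 7 vertices, i.e. the cycle C_7. The automorphisms of the 7-cycle are exactly the symmetries of a regular 7-gon: the dihedral group D_7, |D_7| = 14.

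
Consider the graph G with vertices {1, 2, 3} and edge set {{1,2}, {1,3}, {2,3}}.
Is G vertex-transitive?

Every vertex has degree 2, so G is the complete graph K_3. Any permutation of the 3 vertices preserves K_3, so Aut(K_3) = S_3 of order 3! = 6. Under this action every vertex can be carried to every other, so G is vertex-transitive.

Yes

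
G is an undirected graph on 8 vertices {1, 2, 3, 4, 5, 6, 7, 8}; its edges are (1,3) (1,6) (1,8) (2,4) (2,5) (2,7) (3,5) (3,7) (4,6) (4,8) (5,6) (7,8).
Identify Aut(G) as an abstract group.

the hyperoctahedral group B_3

G is 3-regular and bipartite on 2^3 = 8 vertices with girth 4; it is the hypercube graph Q_3. Aut(Q_3) consists of the signed permutations of the 3 coordinate axes: 3! permutations times 2^3 sign flips, so |Aut| = 2^3·3! = 48.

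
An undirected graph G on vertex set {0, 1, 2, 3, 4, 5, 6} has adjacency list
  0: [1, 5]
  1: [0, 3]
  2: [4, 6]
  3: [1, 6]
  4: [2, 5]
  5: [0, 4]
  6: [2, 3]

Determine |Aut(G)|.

Every vertex has degree 2 and the graph is connected, so G is the 7-cycle C_7. C_7 has 7 rotations and 7 reflections, so Aut(C_7) ≅ D_7 of order 14.

14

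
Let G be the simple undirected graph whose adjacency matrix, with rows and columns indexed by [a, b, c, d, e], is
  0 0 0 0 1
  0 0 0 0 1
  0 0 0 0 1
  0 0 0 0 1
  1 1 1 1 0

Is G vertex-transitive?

Vertex e is the only vertex of degree 4, so every automorphism fixes it; G is not vertex-transitive.

No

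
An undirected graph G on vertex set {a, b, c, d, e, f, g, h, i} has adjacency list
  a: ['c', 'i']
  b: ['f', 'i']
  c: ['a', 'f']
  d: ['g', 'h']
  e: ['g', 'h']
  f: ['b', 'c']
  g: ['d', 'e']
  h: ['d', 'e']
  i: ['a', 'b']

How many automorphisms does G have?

G has two connected components, {a, b, c, f, i} and {d, e, g, h}; each is 2-regular, so G = C_5 ⊔ C_4. No automorphism exchanges components of different sizes, hence Aut(G) is the direct product D_5 × D_4, order 80.

80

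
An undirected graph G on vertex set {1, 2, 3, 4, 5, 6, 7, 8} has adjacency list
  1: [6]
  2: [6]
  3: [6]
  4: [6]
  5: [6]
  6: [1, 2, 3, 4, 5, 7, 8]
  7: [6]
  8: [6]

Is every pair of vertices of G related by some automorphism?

No

Vertex 6 is the only vertex of degree 7, so every automorphism fixes it; G is not vertex-transitive.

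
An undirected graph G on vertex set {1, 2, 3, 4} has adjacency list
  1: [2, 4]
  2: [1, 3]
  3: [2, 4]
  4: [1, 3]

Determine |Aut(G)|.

Every vertex has degree 2 and the graph is connected, so G is the 4-cycle C_4. The automorphisms of the 4-cycle are exactly the symmetries of a regular 4-gon: the dihedral group D_4, |D_4| = 8.

8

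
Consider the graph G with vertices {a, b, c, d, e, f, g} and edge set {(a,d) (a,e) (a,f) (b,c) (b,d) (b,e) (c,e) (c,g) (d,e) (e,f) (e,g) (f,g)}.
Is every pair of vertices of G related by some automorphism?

Vertex e is the only vertex of degree 6, so every automorphism fixes it; G is not vertex-transitive.

No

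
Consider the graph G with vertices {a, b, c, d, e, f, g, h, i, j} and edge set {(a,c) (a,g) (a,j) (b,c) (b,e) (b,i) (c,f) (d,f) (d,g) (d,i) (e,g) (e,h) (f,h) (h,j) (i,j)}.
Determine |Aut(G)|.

G is 3-regular on 10 vertices with no triangles and no 4-cycles (girth 5): this is the Petersen graph. Viewing the Petersen graph as the Kneser graph K(5,2) — vertices are 2-subsets of {1,…,5}, edges join disjoint pairs — its automorphisms are exactly the permutations of the 5-element set, so Aut ≅ S_5 of order 120.

120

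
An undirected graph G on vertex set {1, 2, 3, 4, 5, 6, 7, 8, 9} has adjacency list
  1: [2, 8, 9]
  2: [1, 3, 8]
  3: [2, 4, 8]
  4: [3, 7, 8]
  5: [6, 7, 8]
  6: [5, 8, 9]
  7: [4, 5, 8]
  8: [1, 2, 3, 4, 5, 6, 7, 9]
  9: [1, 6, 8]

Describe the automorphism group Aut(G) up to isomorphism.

the dihedral group of order 16

Vertex 8 is the unique vertex of degree 8; the remaining 8 vertices each have degree 3 and induce a cycle, so G is the wheel on 9 vertices with hub 8. Every automorphism fixes the hub and acts on the rim 8-cycle, so Aut(G) ≅ Aut(C_8) = D_8 of order 16.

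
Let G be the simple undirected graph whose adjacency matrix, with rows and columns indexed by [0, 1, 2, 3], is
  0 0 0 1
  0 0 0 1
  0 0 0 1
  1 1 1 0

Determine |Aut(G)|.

Vertex 3 has degree 3 and every other vertex has degree 1, so G is the star K_{1,3} with centre 3. The 3 leaves are pairwise interchangeable while the centre is fixed, giving Aut(G) = S_3.

6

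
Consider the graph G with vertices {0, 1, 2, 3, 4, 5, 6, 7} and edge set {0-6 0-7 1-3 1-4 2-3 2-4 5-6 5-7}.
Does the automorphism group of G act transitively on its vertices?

G has two connected components, {0, 5, 6, 7} and {1, 2, 3, 4}; each is 2-regular, so G = C_4 ⊔ C_4. Aut of a disjoint union of two copies of C_4 is the wreath product D_4 ≀ Z_2, of order 2·8² = 128. Under this action every vertex can be carried to every other, so G is vertex-transitive.

Yes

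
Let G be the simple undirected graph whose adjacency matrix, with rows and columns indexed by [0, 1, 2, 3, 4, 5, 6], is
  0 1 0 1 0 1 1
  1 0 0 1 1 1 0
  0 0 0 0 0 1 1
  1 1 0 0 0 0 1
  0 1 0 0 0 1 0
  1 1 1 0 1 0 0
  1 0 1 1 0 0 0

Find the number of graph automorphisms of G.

1

Degrees alone do not determine every vertex (e.g. 0 and 1 both have degree 4), but their neighbour-degree multisets differ: N(0) has degrees [3, 3, 4, 4] while N(1) has degrees [2, 3, 4, 4]. Repeating this refinement separates all vertices, so the only automorphism is the identity.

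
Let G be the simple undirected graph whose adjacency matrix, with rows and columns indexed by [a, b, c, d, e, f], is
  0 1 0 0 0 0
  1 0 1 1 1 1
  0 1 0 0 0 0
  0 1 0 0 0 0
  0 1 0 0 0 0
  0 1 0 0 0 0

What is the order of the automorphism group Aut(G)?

Vertex b has degree 5 and every other vertex has degree 1, so G is the star K_{1,5} with centre b. The 5 leaves are pairwise interchangeable while the centre is fixed, giving Aut(G) = S_5.

120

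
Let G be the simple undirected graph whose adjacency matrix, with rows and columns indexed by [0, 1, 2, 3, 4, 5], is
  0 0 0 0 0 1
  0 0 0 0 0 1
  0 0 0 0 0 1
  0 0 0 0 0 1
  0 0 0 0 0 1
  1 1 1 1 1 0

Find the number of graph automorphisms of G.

120

Vertex 5 has degree 5 and every other vertex has degree 1, so G is the star K_{1,5} with centre 5. The 5 leaves are pairwise interchangeable while the centre is fixed, giving Aut(G) = S_5.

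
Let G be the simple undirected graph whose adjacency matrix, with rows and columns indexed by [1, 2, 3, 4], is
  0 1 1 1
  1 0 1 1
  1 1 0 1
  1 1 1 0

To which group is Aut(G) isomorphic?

the symmetric group on 4 letters

All 4 vertices are pairwise adjacent: G = K_4. Every bijection on the vertex set is an automorphism of K_4; hence Aut(K_4) ≅ S_4, order 24.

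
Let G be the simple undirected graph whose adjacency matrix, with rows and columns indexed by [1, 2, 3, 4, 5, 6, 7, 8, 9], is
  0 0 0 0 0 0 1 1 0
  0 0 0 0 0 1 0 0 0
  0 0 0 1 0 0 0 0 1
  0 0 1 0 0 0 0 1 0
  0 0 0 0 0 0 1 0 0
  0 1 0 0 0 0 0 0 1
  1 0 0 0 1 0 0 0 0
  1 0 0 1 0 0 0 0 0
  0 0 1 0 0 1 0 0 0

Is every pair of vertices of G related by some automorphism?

Automorphisms preserve degree, but G has vertices of degree 1 and vertices of degree 2; no automorphism maps one to the other, so G is not vertex-transitive.

No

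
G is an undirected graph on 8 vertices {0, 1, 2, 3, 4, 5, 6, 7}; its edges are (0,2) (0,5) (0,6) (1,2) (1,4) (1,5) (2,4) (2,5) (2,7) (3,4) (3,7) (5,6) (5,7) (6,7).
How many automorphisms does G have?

The degree sequence is [3, 3, 5, 2, 3, 5, 3, 4]. Checking the degree-preserving permutations of the vertex set shows that none except the identity preserves every edge, so Aut(G) is trivial.

1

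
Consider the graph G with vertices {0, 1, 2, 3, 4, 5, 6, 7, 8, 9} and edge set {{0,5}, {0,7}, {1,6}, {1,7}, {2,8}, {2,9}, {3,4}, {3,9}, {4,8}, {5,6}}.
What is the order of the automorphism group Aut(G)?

200

G has two connected components, {2, 3, 4, 8, 9} and {0, 1, 5, 6, 7}; each is 2-regular, so G = C_5 ⊔ C_5. With two isomorphic components, Aut(G) = Aut(C_5) ≀ S_2 = (D_5 × D_5) ⋊ Z_2: permute each cycle by D_5, then optionally swap the two cycles. Order 2·(2·5)² = 200.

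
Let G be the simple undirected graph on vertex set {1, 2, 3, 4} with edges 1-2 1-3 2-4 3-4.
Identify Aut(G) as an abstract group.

the dihedral group of order 8

G is 2-regular and bipartite on 2^2 = 4 vertices with girth 4; it is the hypercube graph Q_2. The symmetry group of the 2-cube is the hyperoctahedral group B_2 = Z_2 ≀ S_2, of order 2^2·2! = 8.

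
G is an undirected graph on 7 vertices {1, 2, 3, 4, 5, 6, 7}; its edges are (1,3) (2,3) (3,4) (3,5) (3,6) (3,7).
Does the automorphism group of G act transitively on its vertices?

No

Vertex 3 is the only vertex of degree 6, so every automorphism fixes it; G is not vertex-transitive.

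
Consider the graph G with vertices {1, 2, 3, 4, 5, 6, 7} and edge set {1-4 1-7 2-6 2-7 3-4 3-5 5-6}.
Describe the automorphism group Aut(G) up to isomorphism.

G is 2-regular and connected on 7 vertices, i.e. the cycle C_7. The automorphisms of the 7-cycle are exactly the symmetries of a regular 7-gon: the dihedral group D_7, |D_7| = 14.

D_7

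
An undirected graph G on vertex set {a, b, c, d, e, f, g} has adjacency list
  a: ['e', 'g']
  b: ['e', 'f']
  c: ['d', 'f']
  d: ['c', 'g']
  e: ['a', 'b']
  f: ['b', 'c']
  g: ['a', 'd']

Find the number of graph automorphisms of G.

Every vertex has degree 2 and the graph is connected, so G is the 7-cycle C_7. The automorphisms of the 7-cycle are exactly the symmetries of a regular 7-gon: the dihedral group D_7, |D_7| = 14.

14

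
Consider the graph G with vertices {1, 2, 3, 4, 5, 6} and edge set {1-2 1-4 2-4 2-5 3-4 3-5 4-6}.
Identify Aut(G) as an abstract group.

Degrees alone do not determine every vertex (e.g. 1 and 3 both have degree 2), but their neighbour-degree multisets differ: N(1) has degrees [3, 4] while N(3) has degrees [2, 4]. Repeating this refinement separates all vertices, so the only automorphism is the identity.

the trivial group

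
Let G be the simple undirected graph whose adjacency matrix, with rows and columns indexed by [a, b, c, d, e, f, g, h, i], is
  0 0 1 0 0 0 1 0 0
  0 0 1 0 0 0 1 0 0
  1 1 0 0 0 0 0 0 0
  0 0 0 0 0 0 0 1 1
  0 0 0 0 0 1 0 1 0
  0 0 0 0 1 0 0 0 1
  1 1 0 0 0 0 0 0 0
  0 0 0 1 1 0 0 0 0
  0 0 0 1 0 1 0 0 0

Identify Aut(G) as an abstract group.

G has two connected components, {d, e, f, h, i} and {a, b, c, g}; each is 2-regular, so G = C_5 ⊔ C_4. No automorphism exchanges components of different sizes, hence Aut(G) is the direct product D_4 × D_5, order 80.

D_4 × D_5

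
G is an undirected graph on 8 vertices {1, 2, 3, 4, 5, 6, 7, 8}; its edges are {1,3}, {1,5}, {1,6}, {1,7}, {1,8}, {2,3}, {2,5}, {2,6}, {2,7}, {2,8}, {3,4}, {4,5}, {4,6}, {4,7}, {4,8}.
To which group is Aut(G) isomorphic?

The vertices split by degree into {1, 2, 4} (degree 5) and {3, 5, 6, 7, 8} (degree 3); every edge runs between the two parts, so G is the complete bipartite graph K_{3,5}. Automorphisms preserve the bipartition setwise (since the parts differ in size) and act as S_5 × S_3 within it; |Aut| = 720.

S_5 × S_3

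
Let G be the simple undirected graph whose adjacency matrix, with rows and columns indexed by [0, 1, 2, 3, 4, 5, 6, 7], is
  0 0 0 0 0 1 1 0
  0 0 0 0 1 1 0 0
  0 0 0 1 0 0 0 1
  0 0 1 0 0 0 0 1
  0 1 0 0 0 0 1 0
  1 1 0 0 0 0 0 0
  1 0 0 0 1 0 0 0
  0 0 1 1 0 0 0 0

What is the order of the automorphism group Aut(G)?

G has two connected components, {0, 1, 4, 5, 6} and {2, 3, 7}; each is 2-regular, so G = C_5 ⊔ C_3. The components are non-isomorphic (different sizes), so Aut(G) = Aut(C_5) × Aut(C_3) = D_5 × D_3 of order 10·6 = 60.

60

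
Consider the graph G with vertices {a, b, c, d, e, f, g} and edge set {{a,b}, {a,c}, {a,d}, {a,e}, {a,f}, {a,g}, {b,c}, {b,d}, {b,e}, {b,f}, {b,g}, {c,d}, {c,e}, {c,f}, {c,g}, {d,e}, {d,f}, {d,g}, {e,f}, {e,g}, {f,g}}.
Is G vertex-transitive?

All 7 vertices are pairwise adjacent: G = K_7. Every bijection on the vertex set is an automorphism of K_7; hence Aut(K_7) ≅ S_7, order 5040. Under this action every vertex can be carried to every other, so G is vertex-transitive.

Yes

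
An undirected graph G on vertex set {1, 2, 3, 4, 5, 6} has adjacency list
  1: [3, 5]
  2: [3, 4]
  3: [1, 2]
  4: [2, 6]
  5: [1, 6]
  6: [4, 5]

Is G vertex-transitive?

Every vertex has degree 2 and the graph is connected, so G is the 6-cycle C_6. C_6 has 6 rotations and 6 reflections, so Aut(C_6) ≅ D_6 of order 12. This group acts transitively on the 6 vertices.

Yes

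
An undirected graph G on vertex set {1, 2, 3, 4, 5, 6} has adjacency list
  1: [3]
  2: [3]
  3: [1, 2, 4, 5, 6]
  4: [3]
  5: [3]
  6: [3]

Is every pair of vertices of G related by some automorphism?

Vertex 3 is the only vertex of degree 5, so every automorphism fixes it; G is not vertex-transitive.

No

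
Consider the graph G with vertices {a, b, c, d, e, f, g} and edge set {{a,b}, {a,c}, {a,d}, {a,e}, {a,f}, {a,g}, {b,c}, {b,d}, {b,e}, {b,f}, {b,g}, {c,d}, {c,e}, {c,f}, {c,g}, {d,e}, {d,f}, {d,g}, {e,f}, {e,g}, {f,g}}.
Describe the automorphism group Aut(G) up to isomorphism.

All 7 vertices are pairwise adjacent: G = K_7. Any permutation of the 7 vertices preserves K_7, so Aut(K_7) = S_7 of order 7! = 5040.

S_7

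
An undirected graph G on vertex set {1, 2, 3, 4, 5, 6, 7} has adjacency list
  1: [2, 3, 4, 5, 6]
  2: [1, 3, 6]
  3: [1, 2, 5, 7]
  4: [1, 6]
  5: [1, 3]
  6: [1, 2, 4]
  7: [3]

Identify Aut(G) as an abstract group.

Degrees alone do not determine every vertex (e.g. 2 and 6 both have degree 3), but their neighbour-degree multisets differ: N(2) has degrees [3, 4, 5] while N(6) has degrees [2, 3, 5]. Repeating this refinement separates all vertices, so the only automorphism is the identity.

the trivial group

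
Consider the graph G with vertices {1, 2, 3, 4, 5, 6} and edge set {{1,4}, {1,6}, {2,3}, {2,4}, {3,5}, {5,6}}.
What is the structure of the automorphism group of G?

Every vertex has degree 2 and the graph is connected, so G is the 6-cycle C_6. C_6 has 6 rotations and 6 reflections, so Aut(C_6) ≅ D_6 of order 12.

D_6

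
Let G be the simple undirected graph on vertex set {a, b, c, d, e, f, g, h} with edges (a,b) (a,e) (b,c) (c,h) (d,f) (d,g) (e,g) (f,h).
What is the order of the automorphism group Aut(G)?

16

Every vertex has degree 2 and the graph is connected, so G is the 8-cycle C_8. C_8 has 8 rotations and 8 reflections, so Aut(C_8) ≅ D_8 of order 16.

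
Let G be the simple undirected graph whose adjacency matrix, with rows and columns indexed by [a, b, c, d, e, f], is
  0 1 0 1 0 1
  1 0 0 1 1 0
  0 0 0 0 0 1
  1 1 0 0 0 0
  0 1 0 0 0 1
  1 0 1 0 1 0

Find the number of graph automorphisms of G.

1

The degree sequence is [3, 3, 1, 2, 2, 3]. Checking the degree-preserving permutations of the vertex set shows that none except the identity preserves every edge, so Aut(G) is trivial.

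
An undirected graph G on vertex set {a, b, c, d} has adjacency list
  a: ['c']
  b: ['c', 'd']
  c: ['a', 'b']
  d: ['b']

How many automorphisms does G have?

2

The degree sequence is [1, 2, 2, 1]; the two degree-1 vertices a and d are the ends of a path, so G = P_4. A path has exactly one nontrivial symmetry — reversal — giving Aut(G) of order 2.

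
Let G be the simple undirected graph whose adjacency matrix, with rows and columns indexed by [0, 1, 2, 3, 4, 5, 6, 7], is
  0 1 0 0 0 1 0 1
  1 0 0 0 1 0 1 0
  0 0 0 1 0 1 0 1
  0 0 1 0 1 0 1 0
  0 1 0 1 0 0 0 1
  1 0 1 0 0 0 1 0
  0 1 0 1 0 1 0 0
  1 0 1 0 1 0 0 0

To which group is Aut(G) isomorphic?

G is 3-regular and bipartite on 2^3 = 8 vertices with girth 4; it is the hypercube graph Q_3. The symmetry group of the 3-cube is the hyperoctahedral group B_3 = Z_2 ≀ S_3, of order 2^3·3! = 48.

Z_2^3 ⋊ S_3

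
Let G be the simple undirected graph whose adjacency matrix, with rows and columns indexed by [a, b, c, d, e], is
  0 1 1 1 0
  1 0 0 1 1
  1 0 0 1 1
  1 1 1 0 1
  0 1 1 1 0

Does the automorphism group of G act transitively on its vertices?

Vertex d is the only vertex of degree 4, so every automorphism fixes it; G is not vertex-transitive.

No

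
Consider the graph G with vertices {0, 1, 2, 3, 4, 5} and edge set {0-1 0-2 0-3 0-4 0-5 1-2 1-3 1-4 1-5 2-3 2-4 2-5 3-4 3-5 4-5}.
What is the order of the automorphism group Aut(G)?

720

Every vertex has degree 5, so G is the complete graph K_6. Any permutation of the 6 vertices preserves K_6, so Aut(K_6) = S_6 of order 6! = 720.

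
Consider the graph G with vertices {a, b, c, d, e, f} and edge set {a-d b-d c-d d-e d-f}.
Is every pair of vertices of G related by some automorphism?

No

Vertex d is the only vertex of degree 5, so every automorphism fixes it; G is not vertex-transitive.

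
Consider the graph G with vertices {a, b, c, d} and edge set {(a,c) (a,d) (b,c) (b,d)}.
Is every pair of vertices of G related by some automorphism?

Yes

G is 2-regular and bipartite on 2^2 = 4 vertices with girth 4; it is the hypercube graph Q_2. The symmetry group of the 2-cube is the hyperoctahedral group B_2 = Z_2 ≀ S_2, of order 2^2·2! = 8. This group acts transitively on the 4 vertices.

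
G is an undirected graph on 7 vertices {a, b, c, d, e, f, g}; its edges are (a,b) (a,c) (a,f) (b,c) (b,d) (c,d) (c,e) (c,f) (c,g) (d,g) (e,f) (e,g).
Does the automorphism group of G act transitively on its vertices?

Vertex c is the only vertex of degree 6, so every automorphism fixes it; G is not vertex-transitive.

No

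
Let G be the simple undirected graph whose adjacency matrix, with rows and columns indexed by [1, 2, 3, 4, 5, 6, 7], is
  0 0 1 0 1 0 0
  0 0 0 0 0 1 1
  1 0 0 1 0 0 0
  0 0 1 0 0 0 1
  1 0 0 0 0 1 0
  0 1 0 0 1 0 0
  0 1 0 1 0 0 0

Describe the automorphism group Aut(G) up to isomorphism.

D_7

Every vertex has degree 2 and the graph is connected, so G is the 7-cycle C_7. C_7 has 7 rotations and 7 reflections, so Aut(C_7) ≅ D_7 of order 14.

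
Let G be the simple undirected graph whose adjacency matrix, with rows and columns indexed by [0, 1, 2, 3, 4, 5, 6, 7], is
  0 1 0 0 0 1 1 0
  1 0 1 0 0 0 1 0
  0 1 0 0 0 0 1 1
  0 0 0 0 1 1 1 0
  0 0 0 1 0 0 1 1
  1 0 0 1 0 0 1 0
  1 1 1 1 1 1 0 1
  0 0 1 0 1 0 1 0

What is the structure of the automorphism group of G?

Vertex 6 is the unique vertex of degree 7; the remaining 7 vertices each have degree 3 and induce a cycle, so G is the wheel on 8 vertices with hub 6. With the hub fixed, the remaining symmetry is that of the rim cycle C_7, giving the dihedral group D_7.

the dihedral group of order 14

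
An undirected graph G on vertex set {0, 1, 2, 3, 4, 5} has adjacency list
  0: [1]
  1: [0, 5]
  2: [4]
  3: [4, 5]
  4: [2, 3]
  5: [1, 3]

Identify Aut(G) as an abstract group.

The degree sequence is [1, 2, 1, 2, 2, 2]; the two degree-1 vertices 0 and 2 are the ends of a path, so G = P_6. A path has exactly one nontrivial symmetry — reversal — giving Aut(G) of order 2.

C_2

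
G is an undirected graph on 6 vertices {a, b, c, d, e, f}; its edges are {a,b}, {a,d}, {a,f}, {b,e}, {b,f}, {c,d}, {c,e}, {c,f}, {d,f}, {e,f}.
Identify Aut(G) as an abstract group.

Vertex f is the unique vertex of degree 5; the remaining 5 vertices each have degree 3 and induce a cycle, so G is the wheel on 6 vertices with hub f. With the hub fixed, the remaining symmetry is that of the rim cycle C_5, giving the dihedral group D_5.

the dihedral group of order 10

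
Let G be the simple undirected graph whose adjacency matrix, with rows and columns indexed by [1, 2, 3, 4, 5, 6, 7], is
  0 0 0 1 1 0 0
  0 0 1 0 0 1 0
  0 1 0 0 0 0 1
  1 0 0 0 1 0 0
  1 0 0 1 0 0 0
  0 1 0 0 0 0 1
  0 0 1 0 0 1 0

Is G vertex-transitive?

G has two connected components, {2, 3, 6, 7} and {1, 4, 5}; each is 2-regular, so G = C_4 ⊔ C_3. The orbit of 1 under Aut(G) is {1, 4, 5}, which does not contain 2, so G is not vertex-transitive.

No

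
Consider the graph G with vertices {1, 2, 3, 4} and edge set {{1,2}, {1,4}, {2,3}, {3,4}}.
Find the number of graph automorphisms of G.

G is 2-regular and connected on 4 vertices, i.e. the cycle C_4. C_4 has 4 rotations and 4 reflections, so Aut(C_4) ≅ D_4 of order 8.

8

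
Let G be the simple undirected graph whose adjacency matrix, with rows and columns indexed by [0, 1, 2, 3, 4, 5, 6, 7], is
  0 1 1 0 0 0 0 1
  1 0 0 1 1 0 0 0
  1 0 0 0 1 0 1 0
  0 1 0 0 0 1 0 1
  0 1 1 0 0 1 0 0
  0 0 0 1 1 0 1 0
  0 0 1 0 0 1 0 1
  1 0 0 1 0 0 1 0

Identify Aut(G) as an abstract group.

Z_2^3 ⋊ S_3

G is 3-regular and bipartite on 2^3 = 8 vertices with girth 4; it is the hypercube graph Q_3. Aut(Q_3) consists of the signed permutations of the 3 coordinate axes: 3! permutations times 2^3 sign flips, so |Aut| = 2^3·3! = 48.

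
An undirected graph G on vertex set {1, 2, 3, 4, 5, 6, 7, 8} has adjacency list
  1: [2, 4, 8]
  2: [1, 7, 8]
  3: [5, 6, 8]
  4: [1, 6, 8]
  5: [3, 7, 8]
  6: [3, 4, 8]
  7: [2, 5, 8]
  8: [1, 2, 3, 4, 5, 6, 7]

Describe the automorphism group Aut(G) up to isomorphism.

D_7

Vertex 8 is the unique vertex of degree 7; the remaining 7 vertices each have degree 3 and induce a cycle, so G is the wheel on 8 vertices with hub 8. With the hub fixed, the remaining symmetry is that of the rim cycle C_7, giving the dihedral group D_7.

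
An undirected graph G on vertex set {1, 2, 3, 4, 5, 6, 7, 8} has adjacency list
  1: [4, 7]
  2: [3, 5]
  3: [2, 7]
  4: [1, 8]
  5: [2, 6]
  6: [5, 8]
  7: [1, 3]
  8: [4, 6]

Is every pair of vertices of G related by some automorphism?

Every vertex has degree 2 and the graph is connected, so G is the 8-cycle C_8. C_8 has 8 rotations and 8 reflections, so Aut(C_8) ≅ D_8 of order 16. This group acts transitively on the 8 vertices.

Yes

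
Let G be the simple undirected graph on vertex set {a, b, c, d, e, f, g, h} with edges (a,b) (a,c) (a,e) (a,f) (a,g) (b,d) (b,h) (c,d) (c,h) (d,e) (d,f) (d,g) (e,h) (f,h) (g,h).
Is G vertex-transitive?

No

Automorphisms preserve degree, but G has vertices of degree 3 and vertices of degree 5; no automorphism maps one to the other, so G is not vertex-transitive.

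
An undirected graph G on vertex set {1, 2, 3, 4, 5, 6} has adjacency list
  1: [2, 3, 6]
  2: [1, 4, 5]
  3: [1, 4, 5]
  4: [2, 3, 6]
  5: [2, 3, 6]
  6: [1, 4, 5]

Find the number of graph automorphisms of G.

72

G is 3-regular and bipartite with parts {1, 4, 5} and {2, 3, 6} (each part is independent and every cross-pair is an edge), so G = K_{3,3}. Aut(K_{3,3}) is the wreath product S_3 ≀ Z_2: permute within each part, then optionally swap the parts; |Aut| = 2·(3!)² = 72.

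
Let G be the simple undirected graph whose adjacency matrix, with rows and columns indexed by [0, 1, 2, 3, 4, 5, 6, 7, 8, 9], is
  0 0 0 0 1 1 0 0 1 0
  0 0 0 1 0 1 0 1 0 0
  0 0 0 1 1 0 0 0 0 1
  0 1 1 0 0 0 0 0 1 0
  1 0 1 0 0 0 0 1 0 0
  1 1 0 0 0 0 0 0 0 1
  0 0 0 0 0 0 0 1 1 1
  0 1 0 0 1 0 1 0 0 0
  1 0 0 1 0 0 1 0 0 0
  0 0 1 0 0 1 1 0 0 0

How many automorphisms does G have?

G is 3-regular on 10 vertices with no triangles and no 4-cycles (girth 5): this is the Petersen graph. It is a classical fact that the Petersen graph has automorphism group S_5 (order 120), arising from its description as the Kneser graph K(5,2).

120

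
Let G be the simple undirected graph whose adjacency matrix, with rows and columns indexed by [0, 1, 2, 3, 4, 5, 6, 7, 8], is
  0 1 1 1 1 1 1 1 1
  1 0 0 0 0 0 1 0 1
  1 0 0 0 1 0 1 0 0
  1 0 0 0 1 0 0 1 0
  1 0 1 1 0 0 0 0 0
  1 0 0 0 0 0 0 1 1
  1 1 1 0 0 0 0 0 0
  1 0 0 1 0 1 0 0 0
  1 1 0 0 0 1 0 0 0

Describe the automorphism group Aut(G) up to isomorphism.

the dihedral group of order 16

Vertex 0 is the unique vertex of degree 8; the remaining 8 vertices each have degree 3 and induce a cycle, so G is the wheel on 9 vertices with hub 0. Every automorphism fixes the hub and acts on the rim 8-cycle, so Aut(G) ≅ Aut(C_8) = D_8 of order 16.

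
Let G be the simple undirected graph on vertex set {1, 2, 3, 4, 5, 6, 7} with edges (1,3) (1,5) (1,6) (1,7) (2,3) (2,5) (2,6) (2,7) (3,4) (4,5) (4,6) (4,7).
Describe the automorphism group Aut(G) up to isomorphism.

S_3 × S_4

The vertices split by degree into {1, 2, 4} (degree 4) and {3, 5, 6, 7} (degree 3); every edge runs between the two parts, so G is the complete bipartite graph K_{3,4}. Automorphisms preserve the bipartition setwise (since the parts differ in size) and act as S_3 × S_4 within it; |Aut| = 144.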